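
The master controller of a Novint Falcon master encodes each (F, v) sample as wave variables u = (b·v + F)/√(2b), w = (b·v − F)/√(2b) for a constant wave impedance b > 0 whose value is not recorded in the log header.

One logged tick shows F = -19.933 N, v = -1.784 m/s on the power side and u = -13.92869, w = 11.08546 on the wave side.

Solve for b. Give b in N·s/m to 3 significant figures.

u + w = -2.8432;  u + w = √(2b)·v, so √(2b) = -2.8432/(-1.784) = 1.5937.
b = (√(2b))²/2 = 2.5400/2 = 1.2700.
(Check via u − w = 2F/√(2b): u − w = -25.0142, 2F/√(2b) = -25.0141.)

b = 1.27 N·s/m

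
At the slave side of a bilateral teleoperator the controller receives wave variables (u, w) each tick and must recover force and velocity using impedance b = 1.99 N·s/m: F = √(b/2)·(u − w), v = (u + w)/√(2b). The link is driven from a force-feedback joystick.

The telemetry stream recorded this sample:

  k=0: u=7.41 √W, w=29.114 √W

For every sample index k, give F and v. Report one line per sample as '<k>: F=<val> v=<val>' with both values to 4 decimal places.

0: F=-21.6497 v=18.3078

k=0: u−w=-21.7040, u+w=36.5240; √(b/2)=0.9975, √(2b)=1.9950; F=0.9975×(-21.704)=-21.6497, v=36.5240/1.9950=18.3078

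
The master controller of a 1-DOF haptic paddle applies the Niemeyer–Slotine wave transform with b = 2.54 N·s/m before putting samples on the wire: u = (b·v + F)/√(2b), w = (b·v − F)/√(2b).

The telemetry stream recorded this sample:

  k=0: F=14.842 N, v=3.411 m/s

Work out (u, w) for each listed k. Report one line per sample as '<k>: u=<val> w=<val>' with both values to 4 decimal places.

k=0: b·v=2.54×3.411=8.6639; √(2b)=2.2539; u=(8.6639+14.842)/2.2539=10.4291, w=(8.6639−14.842)/2.2539=-2.7411

0: u=10.4291 w=-2.7411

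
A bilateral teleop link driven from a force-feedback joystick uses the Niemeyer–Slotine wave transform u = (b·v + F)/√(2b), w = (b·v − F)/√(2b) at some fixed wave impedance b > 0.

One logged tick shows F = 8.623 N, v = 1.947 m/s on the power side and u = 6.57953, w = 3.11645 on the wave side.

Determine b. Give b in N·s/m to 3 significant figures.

b = 12.4 N·s/m

u + w = 9.6960;  u + w = √(2b)·v, so √(2b) = 9.6960/1.947 = 4.9800.
b = (√(2b))²/2 = 24.8000/2 = 12.4000.
(Check via u − w = 2F/√(2b): u − w = 3.4631, 2F/√(2b) = 3.4631.)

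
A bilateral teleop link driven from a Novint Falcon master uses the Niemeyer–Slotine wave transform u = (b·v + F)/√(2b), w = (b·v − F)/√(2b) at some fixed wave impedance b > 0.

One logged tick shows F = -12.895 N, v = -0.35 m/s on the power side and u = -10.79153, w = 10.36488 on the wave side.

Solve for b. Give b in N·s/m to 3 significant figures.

b = 0.743 N·s/m

u + w = -0.4267;  u + w = √(2b)·v, so √(2b) = -0.4267/(-0.35) = 1.2190.
b = (√(2b))²/2 = 1.4860/2 = 0.7430.
(Check via u − w = 2F/√(2b): u − w = -21.1564, 2F/√(2b) = -21.1567.)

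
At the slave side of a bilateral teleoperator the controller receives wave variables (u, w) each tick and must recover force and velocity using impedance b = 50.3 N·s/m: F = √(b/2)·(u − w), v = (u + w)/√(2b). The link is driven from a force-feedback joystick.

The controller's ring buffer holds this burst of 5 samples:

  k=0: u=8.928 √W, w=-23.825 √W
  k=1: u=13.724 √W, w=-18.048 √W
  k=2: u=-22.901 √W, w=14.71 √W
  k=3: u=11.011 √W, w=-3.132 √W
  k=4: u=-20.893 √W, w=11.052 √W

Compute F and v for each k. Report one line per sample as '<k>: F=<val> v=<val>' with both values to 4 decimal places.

k=0: u−w=32.7530, u+w=-14.8970; √(b/2)=5.0150, √(2b)=10.0300; F=5.0150×32.753=164.2556, v=-14.8970/10.0300=-1.4853
k=1: u−w=31.7720, u+w=-4.3240; √(b/2)=5.0150, √(2b)=10.0300; F=5.0150×31.772=159.3359, v=-4.3240/10.0300=-0.4311
k=2: u−w=-37.6110, u+w=-8.1910; √(b/2)=5.0150, √(2b)=10.0300; F=5.0150×(-37.611)=-188.6183, v=-8.1910/10.0300=-0.8167
k=3: u−w=14.1430, u+w=7.8790; √(b/2)=5.0150, √(2b)=10.0300; F=5.0150×14.143=70.9268, v=7.8790/10.0300=0.7855
k=4: u−w=-31.9450, u+w=-9.8410; √(b/2)=5.0150, √(2b)=10.0300; F=5.0150×(-31.945)=-160.2035, v=-9.8410/10.0300=-0.9812

0: F=164.2556 v=-1.4853
1: F=159.3359 v=-0.4311
2: F=-188.6183 v=-0.8167
3: F=70.9268 v=0.7855
4: F=-160.2035 v=-0.9812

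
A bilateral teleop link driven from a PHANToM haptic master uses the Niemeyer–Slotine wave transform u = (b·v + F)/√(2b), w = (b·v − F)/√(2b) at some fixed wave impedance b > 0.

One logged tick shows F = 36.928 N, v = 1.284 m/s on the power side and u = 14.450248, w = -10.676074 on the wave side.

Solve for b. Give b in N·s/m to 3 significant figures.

b = 4.32 N·s/m

u + w = 3.774174;  u + w = √(2b)·v, so √(2b) = 3.774174/1.284 = 2.939388.
b = (√(2b))²/2 = 8.640001/2 = 4.320000.
(Check via u − w = 2F/√(2b): u − w = 25.126322, 2F/√(2b) = 25.126320.)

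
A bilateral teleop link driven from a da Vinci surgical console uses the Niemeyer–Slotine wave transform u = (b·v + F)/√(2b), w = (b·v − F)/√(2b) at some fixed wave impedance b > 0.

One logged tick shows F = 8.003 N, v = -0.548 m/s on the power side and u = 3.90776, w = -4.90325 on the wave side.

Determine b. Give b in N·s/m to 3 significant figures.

b = 1.65 N·s/m

u + w = -0.9955;  u + w = √(2b)·v, so √(2b) = -0.9955/(-0.548) = 1.8166.
b = (√(2b))²/2 = 3.3000/2 = 1.6500.
(Check via u − w = 2F/√(2b): u − w = 8.8110, 2F/√(2b) = 8.8110.)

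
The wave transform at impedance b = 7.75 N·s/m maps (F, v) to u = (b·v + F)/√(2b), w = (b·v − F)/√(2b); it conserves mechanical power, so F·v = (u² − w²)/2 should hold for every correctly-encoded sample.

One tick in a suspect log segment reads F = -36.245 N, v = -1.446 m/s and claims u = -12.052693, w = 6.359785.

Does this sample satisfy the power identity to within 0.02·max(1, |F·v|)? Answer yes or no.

F·v = (-36.245)×(-1.446) = 52.410270 W.
(u² − w²)/2 = (145.267409 − 40.446865)/2 = 52.410272 W.
|Δ| = 0.000002;  2% of max(1, |F·v|) = 1.048205.

yes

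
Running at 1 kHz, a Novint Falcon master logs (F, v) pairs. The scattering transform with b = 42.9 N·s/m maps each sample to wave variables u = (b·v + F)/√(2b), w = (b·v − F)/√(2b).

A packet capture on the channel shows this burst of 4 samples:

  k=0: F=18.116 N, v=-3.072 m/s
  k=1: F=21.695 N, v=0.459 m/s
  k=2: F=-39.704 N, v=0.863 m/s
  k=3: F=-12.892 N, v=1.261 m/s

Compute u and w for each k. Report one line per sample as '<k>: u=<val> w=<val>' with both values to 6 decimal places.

k=0: b·v=42.9×(-3.072)=-131.788800; √(2b)=9.262829; u=(-131.788800+18.116)/9.262829=-12.271931, w=(-131.788800−18.116)/9.262829=-16.183479
k=1: b·v=42.9×0.459=19.691100; √(2b)=9.262829; u=(19.691100+21.695)/9.262829=4.467976, w=(19.691100−21.695)/9.262829=-0.216338
k=2: b·v=42.9×0.863=37.022700; √(2b)=9.262829; u=(37.022700+(-39.704))/9.262829=-0.289469, w=(37.022700−(-39.704))/9.262829=8.283290
k=3: b·v=42.9×1.261=54.096900; √(2b)=9.262829; u=(54.096900+(-12.892))/9.262829=4.448414, w=(54.096900−(-12.892))/9.262829=7.232013

0: u=-12.271931 w=-16.183479
1: u=4.467976 w=-0.216338
2: u=-0.289469 w=8.283290
3: u=4.448414 w=7.232013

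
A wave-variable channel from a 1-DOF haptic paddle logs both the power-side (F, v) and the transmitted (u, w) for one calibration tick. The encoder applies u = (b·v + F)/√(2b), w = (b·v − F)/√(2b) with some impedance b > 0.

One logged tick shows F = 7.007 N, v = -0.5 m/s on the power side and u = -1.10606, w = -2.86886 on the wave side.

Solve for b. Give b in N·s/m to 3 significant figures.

b = 31.6 N·s/m

u + w = -3.9749;  u + w = √(2b)·v, so √(2b) = -3.9749/(-0.5) = 7.9498.
b = (√(2b))²/2 = 63.2000/2 = 31.6000.
(Check via u − w = 2F/√(2b): u − w = 1.7628, 2F/√(2b) = 1.7628.)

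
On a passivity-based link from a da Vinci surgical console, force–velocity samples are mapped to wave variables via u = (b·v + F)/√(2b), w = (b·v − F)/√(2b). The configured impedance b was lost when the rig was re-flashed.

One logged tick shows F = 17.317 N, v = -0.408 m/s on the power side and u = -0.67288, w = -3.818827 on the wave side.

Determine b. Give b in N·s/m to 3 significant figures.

u + w = -4.491707;  u + w = √(2b)·v, so √(2b) = -4.491707/(-0.408) = 11.009086.
b = (√(2b))²/2 = 121.199970/2 = 60.599985.
(Check via u − w = 2F/√(2b): u − w = 3.145947, 2F/√(2b) = 3.145947.)

b = 60.6 N·s/m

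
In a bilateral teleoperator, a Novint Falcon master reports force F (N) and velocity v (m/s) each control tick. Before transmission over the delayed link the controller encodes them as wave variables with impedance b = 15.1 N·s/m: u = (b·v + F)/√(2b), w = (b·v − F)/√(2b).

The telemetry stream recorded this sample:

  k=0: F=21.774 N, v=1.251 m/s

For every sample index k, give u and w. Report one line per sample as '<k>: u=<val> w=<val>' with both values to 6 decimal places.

k=0: b·v=15.1×1.251=18.890100; √(2b)=5.495453; u=(18.890100+21.774)/5.495453=7.399591, w=(18.890100−21.774)/5.495453=-0.524779

0: u=7.399591 w=-0.524779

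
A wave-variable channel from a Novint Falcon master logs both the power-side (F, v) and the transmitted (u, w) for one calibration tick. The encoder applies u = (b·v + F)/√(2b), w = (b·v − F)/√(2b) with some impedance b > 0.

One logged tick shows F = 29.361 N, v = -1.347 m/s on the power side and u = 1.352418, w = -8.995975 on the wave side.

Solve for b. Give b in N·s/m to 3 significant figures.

u + w = -7.643557;  u + w = √(2b)·v, so √(2b) = -7.643557/(-1.347) = 5.674504.
b = (√(2b))²/2 = 32.199997/2 = 16.099998.
(Check via u − w = 2F/√(2b): u − w = 10.348393, 2F/√(2b) = 10.348393.)

b = 16.1 N·s/m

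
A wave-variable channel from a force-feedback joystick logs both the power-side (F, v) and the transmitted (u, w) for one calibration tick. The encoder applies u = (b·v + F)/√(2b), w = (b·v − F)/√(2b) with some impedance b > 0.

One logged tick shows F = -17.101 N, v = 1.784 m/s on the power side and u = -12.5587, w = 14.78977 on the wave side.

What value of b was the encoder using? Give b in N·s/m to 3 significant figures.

b = 0.782 N·s/m

u + w = 2.23107;  u + w = √(2b)·v, so √(2b) = 2.23107/1.784 = 1.25060.
b = (√(2b))²/2 = 1.56400/2 = 0.78200.
(Check via u − w = 2F/√(2b): u − w = -27.34847, 2F/√(2b) = -27.34848.)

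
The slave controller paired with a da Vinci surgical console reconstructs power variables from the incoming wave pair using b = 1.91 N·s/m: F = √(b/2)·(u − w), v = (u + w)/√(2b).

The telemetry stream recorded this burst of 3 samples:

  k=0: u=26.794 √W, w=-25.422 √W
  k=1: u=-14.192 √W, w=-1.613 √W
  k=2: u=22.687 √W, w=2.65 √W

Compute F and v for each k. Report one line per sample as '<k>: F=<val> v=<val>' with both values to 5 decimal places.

k=0: u−w=52.21600, u+w=1.37200; √(b/2)=0.97724, √(2b)=1.95448; F=0.97724×52.216=51.02762, v=1.37200/1.95448=0.70198
k=1: u−w=-12.57900, u+w=-15.80500; √(b/2)=0.97724, √(2b)=1.95448; F=0.97724×(-12.579)=-12.29271, v=-15.80500/1.95448=-8.08654
k=2: u−w=20.03700, u+w=25.33700; √(b/2)=0.97724, √(2b)=1.95448; F=0.97724×20.037=19.58098, v=25.33700/1.95448=12.96354

0: F=51.02762 v=0.70198
1: F=-12.29271 v=-8.08654
2: F=19.58098 v=12.96354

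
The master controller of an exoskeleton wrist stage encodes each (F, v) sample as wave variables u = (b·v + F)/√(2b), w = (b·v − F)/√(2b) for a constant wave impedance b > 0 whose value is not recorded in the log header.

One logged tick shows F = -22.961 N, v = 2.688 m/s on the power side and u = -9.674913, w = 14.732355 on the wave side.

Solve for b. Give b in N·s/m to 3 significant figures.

b = 1.77 N·s/m

u + w = 5.057442;  u + w = √(2b)·v, so √(2b) = 5.057442/2.688 = 1.881489.
b = (√(2b))²/2 = 3.540000/2 = 1.770000.
(Check via u − w = 2F/√(2b): u − w = -24.407268, 2F/√(2b) = -24.407267.)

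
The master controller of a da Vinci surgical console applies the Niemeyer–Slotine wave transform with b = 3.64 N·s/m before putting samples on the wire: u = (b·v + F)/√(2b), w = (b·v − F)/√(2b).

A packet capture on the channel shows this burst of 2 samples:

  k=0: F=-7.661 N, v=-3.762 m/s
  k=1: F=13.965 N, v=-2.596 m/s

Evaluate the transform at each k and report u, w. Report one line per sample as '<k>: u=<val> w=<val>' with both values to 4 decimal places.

k=0: b·v=3.64×(-3.762)=-13.6937; √(2b)=2.6981; u=(-13.6937+(-7.661))/2.6981=-7.9146, w=(-13.6937−(-7.661))/2.6981=-2.2359
k=1: b·v=3.64×(-2.596)=-9.4494; √(2b)=2.6981; u=(-9.4494+13.965)/2.6981=1.6736, w=(-9.4494−13.965)/2.6981=-8.6780

0: u=-7.9146 w=-2.2359
1: u=1.6736 w=-8.6780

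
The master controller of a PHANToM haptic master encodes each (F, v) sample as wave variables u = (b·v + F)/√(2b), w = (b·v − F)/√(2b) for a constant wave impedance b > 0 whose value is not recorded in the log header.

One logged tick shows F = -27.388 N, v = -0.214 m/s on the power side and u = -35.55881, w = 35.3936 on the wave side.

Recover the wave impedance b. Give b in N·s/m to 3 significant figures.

u + w = -0.1652;  u + w = √(2b)·v, so √(2b) = -0.1652/(-0.214) = 0.7720.
b = (√(2b))²/2 = 0.5960/2 = 0.2980.
(Check via u − w = 2F/√(2b): u − w = -70.9524, 2F/√(2b) = -70.9525.)

b = 0.298 N·s/m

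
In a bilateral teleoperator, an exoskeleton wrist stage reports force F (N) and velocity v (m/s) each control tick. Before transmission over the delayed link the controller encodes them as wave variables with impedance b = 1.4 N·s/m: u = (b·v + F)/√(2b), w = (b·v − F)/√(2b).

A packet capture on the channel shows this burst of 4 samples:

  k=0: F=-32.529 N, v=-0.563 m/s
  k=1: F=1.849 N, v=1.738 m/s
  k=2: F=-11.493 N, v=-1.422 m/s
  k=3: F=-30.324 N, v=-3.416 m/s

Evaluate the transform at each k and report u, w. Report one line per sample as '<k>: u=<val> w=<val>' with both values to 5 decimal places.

k=0: b·v=1.4×(-0.563)=-0.78820; √(2b)=1.67332; u=(-0.78820+(-32.529))/1.67332=-19.91084, w=(-0.78820−(-32.529))/1.67332=18.96876
k=1: b·v=1.4×1.738=2.43320; √(2b)=1.67332; u=(2.43320+1.849)/1.67332=2.55910, w=(2.43320−1.849)/1.67332=0.34913
k=2: b·v=1.4×(-1.422)=-1.99080; √(2b)=1.67332; u=(-1.99080+(-11.493))/1.67332=-8.05811, w=(-1.99080−(-11.493))/1.67332=5.67865
k=3: b·v=1.4×(-3.416)=-4.78240; √(2b)=1.67332; u=(-4.78240+(-30.324))/1.67332=-20.98009, w=(-4.78240−(-30.324))/1.67332=15.26403

0: u=-19.91084 w=18.96876
1: u=2.55910 w=0.34913
2: u=-8.05811 w=5.67865
3: u=-20.98009 w=15.26403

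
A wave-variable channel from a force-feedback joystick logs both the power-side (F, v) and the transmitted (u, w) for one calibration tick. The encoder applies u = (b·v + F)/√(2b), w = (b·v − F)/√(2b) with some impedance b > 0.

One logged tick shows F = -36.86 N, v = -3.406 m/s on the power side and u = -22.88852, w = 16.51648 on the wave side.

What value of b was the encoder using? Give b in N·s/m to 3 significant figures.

b = 1.75 N·s/m

u + w = -6.3720;  u + w = √(2b)·v, so √(2b) = -6.3720/(-3.406) = 1.8708.
b = (√(2b))²/2 = 3.5000/2 = 1.7500.
(Check via u − w = 2F/√(2b): u − w = -39.4050, 2F/√(2b) = -39.4050.)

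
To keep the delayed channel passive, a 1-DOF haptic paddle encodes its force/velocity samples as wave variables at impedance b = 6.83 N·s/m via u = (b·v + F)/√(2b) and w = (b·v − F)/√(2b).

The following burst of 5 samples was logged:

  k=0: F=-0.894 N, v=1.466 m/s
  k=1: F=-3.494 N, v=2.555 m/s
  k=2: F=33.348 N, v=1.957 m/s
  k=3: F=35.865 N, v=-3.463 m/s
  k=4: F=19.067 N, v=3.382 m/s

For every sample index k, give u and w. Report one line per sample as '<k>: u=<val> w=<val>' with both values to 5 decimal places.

k=0: b·v=6.83×1.466=10.01278; √(2b)=3.69594; u=(10.01278+(-0.894))/3.69594=2.46724, w=(10.01278−(-0.894))/3.69594=2.95101
k=1: b·v=6.83×2.555=17.45065; √(2b)=3.69594; u=(17.45065+(-3.494))/3.69594=3.77621, w=(17.45065−(-3.494))/3.69594=5.66693
k=2: b·v=6.83×1.957=13.36631; √(2b)=3.69594; u=(13.36631+33.348)/3.69594=12.63935, w=(13.36631−33.348)/3.69594=-5.40638
k=3: b·v=6.83×(-3.463)=-23.65229; √(2b)=3.69594; u=(-23.65229+35.865)/3.69594=3.30435, w=(-23.65229−35.865)/3.69594=-16.10341
k=4: b·v=6.83×3.382=23.09906; √(2b)=3.69594; u=(23.09906+19.067)/3.69594=11.40874, w=(23.09906−19.067)/3.69594=1.09094

0: u=2.46724 w=2.95101
1: u=3.77621 w=5.66693
2: u=12.63935 w=-5.40638
3: u=3.30435 w=-16.10341
4: u=11.40874 w=1.09094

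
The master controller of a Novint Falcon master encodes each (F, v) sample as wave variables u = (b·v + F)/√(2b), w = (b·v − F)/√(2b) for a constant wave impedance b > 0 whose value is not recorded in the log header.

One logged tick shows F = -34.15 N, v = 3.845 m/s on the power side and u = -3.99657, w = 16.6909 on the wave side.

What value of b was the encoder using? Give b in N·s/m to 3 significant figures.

b = 5.45 N·s/m

u + w = 12.69433;  u + w = √(2b)·v, so √(2b) = 12.69433/3.845 = 3.30152.
b = (√(2b))²/2 = 10.90001/2 = 5.45000.
(Check via u − w = 2F/√(2b): u − w = -20.68747, 2F/√(2b) = -20.68746.)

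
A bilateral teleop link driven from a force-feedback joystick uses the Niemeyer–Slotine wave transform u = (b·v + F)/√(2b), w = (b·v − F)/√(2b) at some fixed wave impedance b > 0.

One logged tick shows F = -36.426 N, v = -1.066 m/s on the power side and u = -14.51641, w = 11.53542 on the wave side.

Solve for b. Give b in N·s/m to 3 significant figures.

u + w = -2.9810;  u + w = √(2b)·v, so √(2b) = -2.9810/(-1.066) = 2.7964.
b = (√(2b))²/2 = 7.8200/2 = 3.9100.
(Check via u − w = 2F/√(2b): u − w = -26.0518, 2F/√(2b) = -26.0518.)

b = 3.91 N·s/m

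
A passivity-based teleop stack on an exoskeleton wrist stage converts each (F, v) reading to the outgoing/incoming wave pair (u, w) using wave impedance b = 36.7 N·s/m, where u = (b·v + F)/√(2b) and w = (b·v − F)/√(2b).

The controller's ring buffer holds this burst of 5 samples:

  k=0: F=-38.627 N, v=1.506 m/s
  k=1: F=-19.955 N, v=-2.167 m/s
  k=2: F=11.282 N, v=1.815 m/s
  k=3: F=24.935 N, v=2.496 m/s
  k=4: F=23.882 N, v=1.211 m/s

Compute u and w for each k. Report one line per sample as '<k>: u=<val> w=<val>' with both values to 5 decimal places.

0: u=1.94262 w=10.95985
1: u=-11.61194 w=-6.95357
2: u=9.09175 w=6.45804
3: u=13.60255 w=7.78163
4: u=7.97510 w=2.40000

k=0: b·v=36.7×1.506=55.27020; √(2b)=8.56738; u=(55.27020+(-38.627))/8.56738=1.94262, w=(55.27020−(-38.627))/8.56738=10.95985
k=1: b·v=36.7×(-2.167)=-79.52890; √(2b)=8.56738; u=(-79.52890+(-19.955))/8.56738=-11.61194, w=(-79.52890−(-19.955))/8.56738=-6.95357
k=2: b·v=36.7×1.815=66.61050; √(2b)=8.56738; u=(66.61050+11.282)/8.56738=9.09175, w=(66.61050−11.282)/8.56738=6.45804
k=3: b·v=36.7×2.496=91.60320; √(2b)=8.56738; u=(91.60320+24.935)/8.56738=13.60255, w=(91.60320−24.935)/8.56738=7.78163
k=4: b·v=36.7×1.211=44.44370; √(2b)=8.56738; u=(44.44370+23.882)/8.56738=7.97510, w=(44.44370−23.882)/8.56738=2.40000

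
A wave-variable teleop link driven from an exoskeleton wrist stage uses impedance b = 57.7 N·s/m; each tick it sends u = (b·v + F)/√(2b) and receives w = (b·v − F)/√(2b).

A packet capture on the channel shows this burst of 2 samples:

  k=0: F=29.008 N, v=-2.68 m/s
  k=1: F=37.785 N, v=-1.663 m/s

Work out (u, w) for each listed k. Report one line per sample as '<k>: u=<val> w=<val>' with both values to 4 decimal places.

0: u=-11.6946 w=-17.0952
1: u=-5.4150 w=-12.4497

k=0: b·v=57.7×(-2.68)=-154.6360; √(2b)=10.7424; u=(-154.6360+29.008)/10.7424=-11.6946, w=(-154.6360−29.008)/10.7424=-17.0952
k=1: b·v=57.7×(-1.663)=-95.9551; √(2b)=10.7424; u=(-95.9551+37.785)/10.7424=-5.4150, w=(-95.9551−37.785)/10.7424=-12.4497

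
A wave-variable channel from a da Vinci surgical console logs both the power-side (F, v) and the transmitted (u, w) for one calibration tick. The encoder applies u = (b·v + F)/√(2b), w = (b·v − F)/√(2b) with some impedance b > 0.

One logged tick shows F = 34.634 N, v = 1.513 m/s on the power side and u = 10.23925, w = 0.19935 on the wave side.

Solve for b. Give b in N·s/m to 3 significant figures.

u + w = 10.4386;  u + w = √(2b)·v, so √(2b) = 10.4386/1.513 = 6.8993.
b = (√(2b))²/2 = 47.6000/2 = 23.8000.
(Check via u − w = 2F/√(2b): u − w = 10.0399, 2F/√(2b) = 10.0399.)

b = 23.8 N·s/m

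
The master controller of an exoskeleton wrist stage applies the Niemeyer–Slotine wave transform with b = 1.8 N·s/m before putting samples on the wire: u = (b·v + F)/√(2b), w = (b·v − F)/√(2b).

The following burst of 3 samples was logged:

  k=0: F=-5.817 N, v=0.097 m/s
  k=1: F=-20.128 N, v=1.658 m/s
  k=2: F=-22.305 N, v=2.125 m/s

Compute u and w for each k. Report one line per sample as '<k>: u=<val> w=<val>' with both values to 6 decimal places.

0: u=-2.973806 w=3.157850
1: u=-9.035471 w=12.181304
2: u=-9.739815 w=13.771719

k=0: b·v=1.8×0.097=0.174600; √(2b)=1.897367; u=(0.174600+(-5.817))/1.897367=-2.973806, w=(0.174600−(-5.817))/1.897367=3.157850
k=1: b·v=1.8×1.658=2.984400; √(2b)=1.897367; u=(2.984400+(-20.128))/1.897367=-9.035471, w=(2.984400−(-20.128))/1.897367=12.181304
k=2: b·v=1.8×2.125=3.825000; √(2b)=1.897367; u=(3.825000+(-22.305))/1.897367=-9.739815, w=(3.825000−(-22.305))/1.897367=13.771719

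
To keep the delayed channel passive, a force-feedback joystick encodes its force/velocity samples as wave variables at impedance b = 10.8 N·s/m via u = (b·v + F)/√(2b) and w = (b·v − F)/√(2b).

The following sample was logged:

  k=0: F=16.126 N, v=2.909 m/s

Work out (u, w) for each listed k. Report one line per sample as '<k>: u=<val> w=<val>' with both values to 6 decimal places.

0: u=10.229668 w=3.290142

k=0: b·v=10.8×2.909=31.417200; √(2b)=4.647580; u=(31.417200+16.126)/4.647580=10.229668, w=(31.417200−16.126)/4.647580=3.290142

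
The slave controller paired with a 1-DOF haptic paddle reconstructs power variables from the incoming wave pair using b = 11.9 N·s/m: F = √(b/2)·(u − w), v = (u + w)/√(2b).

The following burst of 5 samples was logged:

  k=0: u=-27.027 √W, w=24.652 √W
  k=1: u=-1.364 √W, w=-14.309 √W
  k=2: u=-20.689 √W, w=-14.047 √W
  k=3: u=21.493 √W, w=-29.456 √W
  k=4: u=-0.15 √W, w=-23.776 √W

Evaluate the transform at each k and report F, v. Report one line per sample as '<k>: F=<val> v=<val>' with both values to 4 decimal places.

k=0: u−w=-51.6790, u+w=-2.3750; √(b/2)=2.4393, √(2b)=4.8785; F=2.4393×(-51.679)=-126.0586, v=-2.3750/4.8785=-0.4868
k=1: u−w=12.9450, u+w=-15.6730; √(b/2)=2.4393, √(2b)=4.8785; F=2.4393×12.945=31.5762, v=-15.6730/4.8785=-3.2127
k=2: u−w=-6.6420, u+w=-34.7360; √(b/2)=2.4393, √(2b)=4.8785; F=2.4393×(-6.642)=-16.2016, v=-34.7360/4.8785=-7.1202
k=3: u−w=50.9490, u+w=-7.9630; √(b/2)=2.4393, √(2b)=4.8785; F=2.4393×50.949=124.2780, v=-7.9630/4.8785=-1.6323
k=4: u−w=23.6260, u+w=-23.9260; √(b/2)=2.4393, √(2b)=4.8785; F=2.4393×23.626=57.6300, v=-23.9260/4.8785=-4.9044

0: F=-126.0586 v=-0.4868
1: F=31.5762 v=-3.2127
2: F=-16.2016 v=-7.1202
3: F=124.2780 v=-1.6323
4: F=57.6300 v=-4.9044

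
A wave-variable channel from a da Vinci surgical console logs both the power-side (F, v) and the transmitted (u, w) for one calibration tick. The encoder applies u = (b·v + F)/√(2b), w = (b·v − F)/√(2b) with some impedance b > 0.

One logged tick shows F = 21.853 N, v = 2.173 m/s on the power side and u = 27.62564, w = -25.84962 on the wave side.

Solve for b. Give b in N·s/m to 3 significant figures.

u + w = 1.77602;  u + w = √(2b)·v, so √(2b) = 1.77602/2.173 = 0.81731.
b = (√(2b))²/2 = 0.66800/2 = 0.33400.
(Check via u − w = 2F/√(2b): u − w = 53.47526, 2F/√(2b) = 53.47526.)

b = 0.334 N·s/m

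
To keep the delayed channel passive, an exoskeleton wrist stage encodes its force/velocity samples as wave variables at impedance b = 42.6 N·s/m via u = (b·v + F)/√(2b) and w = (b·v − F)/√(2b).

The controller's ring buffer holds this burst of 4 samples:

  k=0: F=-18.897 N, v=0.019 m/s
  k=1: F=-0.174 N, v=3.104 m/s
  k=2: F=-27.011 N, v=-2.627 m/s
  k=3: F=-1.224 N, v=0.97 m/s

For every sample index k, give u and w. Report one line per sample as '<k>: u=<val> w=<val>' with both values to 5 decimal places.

0: u=-1.95957 w=2.13495
1: u=14.30671 w=14.34441
2: u=-15.05042 w=-9.19780
3: u=4.34413 w=4.60934

k=0: b·v=42.6×0.019=0.80940; √(2b)=9.23038; u=(0.80940+(-18.897))/9.23038=-1.95957, w=(0.80940−(-18.897))/9.23038=2.13495
k=1: b·v=42.6×3.104=132.23040; √(2b)=9.23038; u=(132.23040+(-0.174))/9.23038=14.30671, w=(132.23040−(-0.174))/9.23038=14.34441
k=2: b·v=42.6×(-2.627)=-111.91020; √(2b)=9.23038; u=(-111.91020+(-27.011))/9.23038=-15.05042, w=(-111.91020−(-27.011))/9.23038=-9.19780
k=3: b·v=42.6×0.97=41.32200; √(2b)=9.23038; u=(41.32200+(-1.224))/9.23038=4.34413, w=(41.32200−(-1.224))/9.23038=4.60934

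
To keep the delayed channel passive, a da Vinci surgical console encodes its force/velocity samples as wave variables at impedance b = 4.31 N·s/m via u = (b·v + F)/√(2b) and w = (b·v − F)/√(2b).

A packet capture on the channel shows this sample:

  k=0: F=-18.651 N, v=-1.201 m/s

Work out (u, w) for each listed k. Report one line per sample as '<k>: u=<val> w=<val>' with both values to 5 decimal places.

0: u=-8.11561 w=4.58950

k=0: b·v=4.31×(-1.201)=-5.17631; √(2b)=2.93598; u=(-5.17631+(-18.651))/2.93598=-8.11561, w=(-5.17631−(-18.651))/2.93598=4.58950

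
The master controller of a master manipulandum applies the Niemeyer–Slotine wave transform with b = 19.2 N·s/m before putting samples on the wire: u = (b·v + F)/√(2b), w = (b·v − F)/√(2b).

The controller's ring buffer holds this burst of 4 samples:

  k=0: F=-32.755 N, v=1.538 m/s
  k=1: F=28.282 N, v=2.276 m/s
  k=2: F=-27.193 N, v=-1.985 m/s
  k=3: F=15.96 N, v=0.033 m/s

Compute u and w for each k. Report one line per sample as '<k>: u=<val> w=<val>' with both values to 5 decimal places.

k=0: b·v=19.2×1.538=29.52960; √(2b)=6.19677; u=(29.52960+(-32.755))/6.19677=-0.52050, w=(29.52960−(-32.755))/6.19677=10.05113
k=1: b·v=19.2×2.276=43.69920; √(2b)=6.19677; u=(43.69920+28.282)/6.19677=11.61592, w=(43.69920−28.282)/6.19677=2.48794
k=2: b·v=19.2×(-1.985)=-38.11200; √(2b)=6.19677; u=(-38.11200+(-27.193))/6.19677=-10.53855, w=(-38.11200−(-27.193))/6.19677=-1.76205
k=3: b·v=19.2×0.033=0.63360; √(2b)=6.19677; u=(0.63360+15.96)/6.19677=2.67778, w=(0.63360−15.96)/6.19677=-2.47329

0: u=-0.52050 w=10.05113
1: u=11.61592 w=2.48794
2: u=-10.53855 w=-1.76205
3: u=2.67778 w=-2.47329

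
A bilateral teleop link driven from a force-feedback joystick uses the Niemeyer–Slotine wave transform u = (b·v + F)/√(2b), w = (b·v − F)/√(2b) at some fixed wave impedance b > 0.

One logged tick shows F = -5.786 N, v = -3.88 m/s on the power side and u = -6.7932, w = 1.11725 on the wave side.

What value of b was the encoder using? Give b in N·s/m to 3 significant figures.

u + w = -5.67595;  u + w = √(2b)·v, so √(2b) = -5.67595/(-3.88) = 1.46287.
b = (√(2b))²/2 = 2.14000/2 = 1.07000.
(Check via u − w = 2F/√(2b): u − w = -7.91045, 2F/√(2b) = -7.91046.)

b = 1.07 N·s/m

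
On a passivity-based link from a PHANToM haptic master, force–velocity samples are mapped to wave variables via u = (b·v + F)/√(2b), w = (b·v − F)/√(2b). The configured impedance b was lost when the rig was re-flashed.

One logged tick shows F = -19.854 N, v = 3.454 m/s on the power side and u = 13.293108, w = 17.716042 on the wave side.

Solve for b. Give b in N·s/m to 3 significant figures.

u + w = 31.009150;  u + w = √(2b)·v, so √(2b) = 31.009150/3.454 = 8.977750.
b = (√(2b))²/2 = 80.600003/2 = 40.300001.
(Check via u − w = 2F/√(2b): u − w = -4.422934, 2F/√(2b) = -4.422934.)

b = 40.3 N·s/m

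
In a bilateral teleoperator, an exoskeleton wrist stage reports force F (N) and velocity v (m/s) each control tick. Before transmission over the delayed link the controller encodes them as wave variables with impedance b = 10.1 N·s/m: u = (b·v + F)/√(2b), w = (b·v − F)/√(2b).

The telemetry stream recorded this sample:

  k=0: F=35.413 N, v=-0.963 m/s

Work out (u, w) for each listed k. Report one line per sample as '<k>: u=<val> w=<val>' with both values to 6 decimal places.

k=0: b·v=10.1×(-0.963)=-9.726300; √(2b)=4.494441; u=(-9.726300+35.413)/4.494441=5.715216, w=(-9.726300−35.413)/4.494441=-10.043362

0: u=5.715216 w=-10.043362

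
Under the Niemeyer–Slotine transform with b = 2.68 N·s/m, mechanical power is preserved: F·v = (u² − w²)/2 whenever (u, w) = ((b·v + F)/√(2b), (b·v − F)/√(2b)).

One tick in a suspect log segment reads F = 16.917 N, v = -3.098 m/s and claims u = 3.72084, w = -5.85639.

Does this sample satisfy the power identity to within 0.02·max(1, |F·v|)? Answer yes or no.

no

F·v = 16.917×(-3.098) = -52.4089 W.
(u² − w²)/2 = (13.8447 − 34.2973)/2 = -10.2263 W.
|Δ| = 42.1825;  2% of max(1, |F·v|) = 1.0482.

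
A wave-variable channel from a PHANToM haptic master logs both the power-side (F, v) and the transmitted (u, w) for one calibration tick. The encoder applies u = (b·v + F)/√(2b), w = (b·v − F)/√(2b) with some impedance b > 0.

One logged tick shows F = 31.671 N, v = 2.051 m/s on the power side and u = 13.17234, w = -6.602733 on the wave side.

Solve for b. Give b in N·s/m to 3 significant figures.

u + w = 6.569607;  u + w = √(2b)·v, so √(2b) = 6.569607/2.051 = 3.203124.
b = (√(2b))²/2 = 10.260002/2 = 5.130001.
(Check via u − w = 2F/√(2b): u − w = 19.775073, 2F/√(2b) = 19.775071.)

b = 5.13 N·s/m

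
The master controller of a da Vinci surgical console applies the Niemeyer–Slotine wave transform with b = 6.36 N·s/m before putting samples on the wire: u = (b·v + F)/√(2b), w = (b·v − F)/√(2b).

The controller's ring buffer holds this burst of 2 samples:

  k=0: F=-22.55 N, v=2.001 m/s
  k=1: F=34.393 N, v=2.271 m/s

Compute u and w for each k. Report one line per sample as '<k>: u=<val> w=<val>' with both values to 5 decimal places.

k=0: b·v=6.36×2.001=12.72636; √(2b)=3.56651; u=(12.72636+(-22.55))/3.56651=-2.75441, w=(12.72636−(-22.55))/3.56651=9.89100
k=1: b·v=6.36×2.271=14.44356; √(2b)=3.56651; u=(14.44356+34.393)/3.56651=13.69309, w=(14.44356−34.393)/3.56651=-5.59355

0: u=-2.75441 w=9.89100
1: u=13.69309 w=-5.59355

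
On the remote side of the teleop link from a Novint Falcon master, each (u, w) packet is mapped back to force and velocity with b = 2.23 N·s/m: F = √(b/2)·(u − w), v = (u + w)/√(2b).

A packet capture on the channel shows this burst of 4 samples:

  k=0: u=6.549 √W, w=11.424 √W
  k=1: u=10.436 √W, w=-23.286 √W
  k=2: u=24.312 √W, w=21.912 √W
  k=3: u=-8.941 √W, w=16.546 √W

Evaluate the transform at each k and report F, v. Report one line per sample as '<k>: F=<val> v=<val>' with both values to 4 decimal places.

k=0: u−w=-4.8750, u+w=17.9730; √(b/2)=1.0559, √(2b)=2.1119; F=1.0559×(-4.875)=-5.1477, v=17.9730/2.1119=8.5105
k=1: u−w=33.7220, u+w=-12.8500; √(b/2)=1.0559, √(2b)=2.1119; F=1.0559×33.722=35.6083, v=-12.8500/2.1119=-6.0847
k=2: u−w=2.4000, u+w=46.2240; √(b/2)=1.0559, √(2b)=2.1119; F=1.0559×2.4=2.5342, v=46.2240/2.1119=21.8877
k=3: u−w=-25.4870, u+w=7.6050; √(b/2)=1.0559, √(2b)=2.1119; F=1.0559×(-25.487)=-26.9126, v=7.6050/2.1119=3.6011

0: F=-5.1477 v=8.5105
1: F=35.6083 v=-6.0847
2: F=2.5342 v=21.8877
3: F=-26.9126 v=3.6011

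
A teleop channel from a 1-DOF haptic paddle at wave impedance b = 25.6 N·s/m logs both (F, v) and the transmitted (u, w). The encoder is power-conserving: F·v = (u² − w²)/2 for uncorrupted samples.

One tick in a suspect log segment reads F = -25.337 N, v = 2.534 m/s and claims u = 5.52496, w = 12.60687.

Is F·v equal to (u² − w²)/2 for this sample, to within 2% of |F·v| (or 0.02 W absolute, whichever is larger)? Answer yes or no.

yes

F·v = (-25.337)×2.534 = -64.2040 W.
(u² − w²)/2 = (30.5252 − 158.9332)/2 = -64.2040 W.
|Δ| = 0.0000;  2% of max(1, |F·v|) = 1.2841.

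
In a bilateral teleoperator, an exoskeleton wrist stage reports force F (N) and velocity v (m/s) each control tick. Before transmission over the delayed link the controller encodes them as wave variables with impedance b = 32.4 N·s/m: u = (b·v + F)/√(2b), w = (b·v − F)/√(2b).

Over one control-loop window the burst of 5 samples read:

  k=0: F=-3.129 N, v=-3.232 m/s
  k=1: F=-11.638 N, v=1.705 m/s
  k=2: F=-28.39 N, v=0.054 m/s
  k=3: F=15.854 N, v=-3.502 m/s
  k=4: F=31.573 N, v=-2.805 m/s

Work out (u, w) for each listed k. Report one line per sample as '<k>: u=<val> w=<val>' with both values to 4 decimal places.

0: u=-13.3973 w=-12.6198
1: u=5.4168 w=8.3082
2: u=-3.3094 w=3.7441
3: u=-12.1258 w=-16.0648
4: u=-7.3677 w=-15.2121

k=0: b·v=32.4×(-3.232)=-104.7168; √(2b)=8.0498; u=(-104.7168+(-3.129))/8.0498=-13.3973, w=(-104.7168−(-3.129))/8.0498=-12.6198
k=1: b·v=32.4×1.705=55.2420; √(2b)=8.0498; u=(55.2420+(-11.638))/8.0498=5.4168, w=(55.2420−(-11.638))/8.0498=8.3082
k=2: b·v=32.4×0.054=1.7496; √(2b)=8.0498; u=(1.7496+(-28.39))/8.0498=-3.3094, w=(1.7496−(-28.39))/8.0498=3.7441
k=3: b·v=32.4×(-3.502)=-113.4648; √(2b)=8.0498; u=(-113.4648+15.854)/8.0498=-12.1258, w=(-113.4648−15.854)/8.0498=-16.0648
k=4: b·v=32.4×(-2.805)=-90.8820; √(2b)=8.0498; u=(-90.8820+31.573)/8.0498=-7.3677, w=(-90.8820−31.573)/8.0498=-15.2121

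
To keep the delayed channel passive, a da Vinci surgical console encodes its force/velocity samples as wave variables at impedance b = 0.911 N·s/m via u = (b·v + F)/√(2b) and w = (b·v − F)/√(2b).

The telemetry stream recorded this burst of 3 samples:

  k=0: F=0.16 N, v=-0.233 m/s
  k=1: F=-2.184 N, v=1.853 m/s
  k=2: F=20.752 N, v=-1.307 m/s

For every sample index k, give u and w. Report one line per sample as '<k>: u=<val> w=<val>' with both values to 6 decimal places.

k=0: b·v=0.911×(-0.233)=-0.212263; √(2b)=1.349815; u=(-0.212263+0.16)/1.349815=-0.038719, w=(-0.212263−0.16)/1.349815=-0.275788
k=1: b·v=0.911×1.853=1.688083; √(2b)=1.349815; u=(1.688083+(-2.184))/1.349815=-0.367396, w=(1.688083−(-2.184))/1.349815=2.868603
k=2: b·v=0.911×(-1.307)=-1.190677; √(2b)=1.349815; u=(-1.190677+20.752)/1.349815=14.491857, w=(-1.190677−20.752)/1.349815=-16.256065

0: u=-0.038719 w=-0.275788
1: u=-0.367396 w=2.868603
2: u=14.491857 w=-16.256065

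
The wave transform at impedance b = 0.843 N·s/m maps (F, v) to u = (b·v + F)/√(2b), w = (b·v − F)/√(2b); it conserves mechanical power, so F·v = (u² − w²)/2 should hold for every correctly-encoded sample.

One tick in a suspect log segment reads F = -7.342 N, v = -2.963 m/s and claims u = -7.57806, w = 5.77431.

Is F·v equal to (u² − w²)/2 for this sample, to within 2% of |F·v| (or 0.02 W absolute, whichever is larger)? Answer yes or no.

F·v = (-7.342)×(-2.963) = 21.75435 W.
(u² − w²)/2 = (57.42699 − 33.34266)/2 = 12.04217 W.
|Δ| = 9.71218;  2% of max(1, |F·v|) = 0.43509.

no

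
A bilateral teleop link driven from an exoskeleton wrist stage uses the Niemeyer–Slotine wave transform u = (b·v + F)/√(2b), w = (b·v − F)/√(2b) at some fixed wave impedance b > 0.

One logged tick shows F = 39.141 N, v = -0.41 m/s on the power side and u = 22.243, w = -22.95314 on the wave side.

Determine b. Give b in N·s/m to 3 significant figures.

u + w = -0.7101;  u + w = √(2b)·v, so √(2b) = -0.7101/(-0.41) = 1.7320.
b = (√(2b))²/2 = 3.0000/2 = 1.5000.
(Check via u − w = 2F/√(2b): u − w = 45.1961, 2F/√(2b) = 45.1962.)

b = 1.5 N·s/m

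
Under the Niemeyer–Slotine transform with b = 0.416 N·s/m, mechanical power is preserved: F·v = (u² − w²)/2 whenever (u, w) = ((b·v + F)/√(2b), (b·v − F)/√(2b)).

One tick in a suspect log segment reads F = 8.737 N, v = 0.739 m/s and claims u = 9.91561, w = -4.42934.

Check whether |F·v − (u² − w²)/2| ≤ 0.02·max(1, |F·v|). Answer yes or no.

no

F·v = 8.737×0.739 = 6.45664 W.
(u² − w²)/2 = (98.31932 − 19.61905)/2 = 39.35013 W.
|Δ| = 32.89349;  2% of max(1, |F·v|) = 0.12913.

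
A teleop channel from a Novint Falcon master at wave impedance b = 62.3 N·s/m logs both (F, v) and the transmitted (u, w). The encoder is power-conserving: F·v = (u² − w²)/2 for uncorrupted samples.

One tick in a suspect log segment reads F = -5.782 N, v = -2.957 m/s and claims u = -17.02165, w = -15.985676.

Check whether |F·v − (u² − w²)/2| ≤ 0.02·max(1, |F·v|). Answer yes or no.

F·v = (-5.782)×(-2.957) = 17.097374 W.
(u² − w²)/2 = (289.736569 − 255.541837)/2 = 17.097366 W.
|Δ| = 0.000008;  2% of max(1, |F·v|) = 0.341947.

yes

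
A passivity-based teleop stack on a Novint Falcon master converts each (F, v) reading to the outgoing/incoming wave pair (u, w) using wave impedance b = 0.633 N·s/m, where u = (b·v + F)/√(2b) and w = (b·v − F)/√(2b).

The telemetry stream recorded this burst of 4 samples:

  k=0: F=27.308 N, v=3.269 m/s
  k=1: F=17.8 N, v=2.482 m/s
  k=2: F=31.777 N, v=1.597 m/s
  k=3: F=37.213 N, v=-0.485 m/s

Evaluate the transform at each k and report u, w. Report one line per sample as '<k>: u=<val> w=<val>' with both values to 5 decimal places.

0: u=26.10927 w=-22.43110
1: u=17.21621 w=-14.42355
2: u=29.14048 w=-27.34359
3: u=32.80047 w=-33.34618

k=0: b·v=0.633×3.269=2.06928; √(2b)=1.12517; u=(2.06928+27.308)/1.12517=26.10927, w=(2.06928−27.308)/1.12517=-22.43110
k=1: b·v=0.633×2.482=1.57111; √(2b)=1.12517; u=(1.57111+17.8)/1.12517=17.21621, w=(1.57111−17.8)/1.12517=-14.42355
k=2: b·v=0.633×1.597=1.01090; √(2b)=1.12517; u=(1.01090+31.777)/1.12517=29.14048, w=(1.01090−31.777)/1.12517=-27.34359
k=3: b·v=0.633×(-0.485)=-0.30700; √(2b)=1.12517; u=(-0.30700+37.213)/1.12517=32.80047, w=(-0.30700−37.213)/1.12517=-33.34618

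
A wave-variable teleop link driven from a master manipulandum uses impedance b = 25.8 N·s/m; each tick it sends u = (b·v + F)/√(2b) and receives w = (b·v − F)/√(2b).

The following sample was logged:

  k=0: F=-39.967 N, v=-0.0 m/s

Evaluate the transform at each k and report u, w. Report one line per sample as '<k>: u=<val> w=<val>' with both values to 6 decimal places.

0: u=-5.563866 w=5.563866

k=0: b·v=25.8×-0.0=-0.000000; √(2b)=7.183314; u=(-0.000000+(-39.967))/7.183314=-5.563866, w=(-0.000000−(-39.967))/7.183314=5.563866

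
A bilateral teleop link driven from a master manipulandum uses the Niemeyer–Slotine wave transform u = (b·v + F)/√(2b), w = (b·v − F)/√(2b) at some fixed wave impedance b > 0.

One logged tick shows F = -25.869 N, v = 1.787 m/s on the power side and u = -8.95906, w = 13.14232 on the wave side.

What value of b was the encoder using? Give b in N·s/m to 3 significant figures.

u + w = 4.18326;  u + w = √(2b)·v, so √(2b) = 4.18326/1.787 = 2.34094.
b = (√(2b))²/2 = 5.48000/2 = 2.74000.
(Check via u − w = 2F/√(2b): u − w = -22.10138, 2F/√(2b) = -22.10138.)

b = 2.74 N·s/m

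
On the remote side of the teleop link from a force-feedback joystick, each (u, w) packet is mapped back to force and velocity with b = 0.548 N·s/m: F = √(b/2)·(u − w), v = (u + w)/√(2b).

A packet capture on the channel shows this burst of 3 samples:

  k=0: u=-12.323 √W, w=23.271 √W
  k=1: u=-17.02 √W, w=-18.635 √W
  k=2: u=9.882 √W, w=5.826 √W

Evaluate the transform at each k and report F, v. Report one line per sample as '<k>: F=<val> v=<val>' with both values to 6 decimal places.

0: F=-18.631683 v=10.457539
1: F=0.845372 v=-34.057688
2: F=2.123114 v=15.004296

k=0: u−w=-35.594000, u+w=10.948000; √(b/2)=0.523450, √(2b)=1.046900; F=0.523450×(-35.594)=-18.631683, v=10.948000/1.046900=10.457539
k=1: u−w=1.615000, u+w=-35.655000; √(b/2)=0.523450, √(2b)=1.046900; F=0.523450×1.615=0.845372, v=-35.655000/1.046900=-34.057688
k=2: u−w=4.056000, u+w=15.708000; √(b/2)=0.523450, √(2b)=1.046900; F=0.523450×4.056=2.123114, v=15.708000/1.046900=15.004296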